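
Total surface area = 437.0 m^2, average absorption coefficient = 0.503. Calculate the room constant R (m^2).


Given values:
  S = 437.0 m^2, alpha = 0.503
Formula: R = S * alpha / (1 - alpha)
Numerator: 437.0 * 0.503 = 219.811
Denominator: 1 - 0.503 = 0.497
R = 219.811 / 0.497 = 442.28

442.28 m^2


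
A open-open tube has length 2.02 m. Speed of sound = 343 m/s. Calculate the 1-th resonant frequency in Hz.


Given values:
  Tube type: open-open, L = 2.02 m, c = 343 m/s, n = 1
Formula: f_n = n * c / (2 * L)
Compute 2 * L = 2 * 2.02 = 4.04
f = 1 * 343 / 4.04
f = 84.9

84.9 Hz


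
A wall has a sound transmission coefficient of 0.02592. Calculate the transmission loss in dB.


Given values:
  tau = 0.02592
Formula: TL = 10 * log10(1 / tau)
Compute 1 / tau = 1 / 0.02592 = 38.5802
Compute log10(38.5802) = 1.586364
TL = 10 * 1.586364 = 15.86

15.86 dB


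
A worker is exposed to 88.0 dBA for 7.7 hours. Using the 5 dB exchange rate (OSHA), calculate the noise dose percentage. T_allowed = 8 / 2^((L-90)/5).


Given values:
  L = 88.0 dBA, T = 7.7 hours
Formula: T_allowed = 8 / 2^((L - 90) / 5)
Compute exponent: (88.0 - 90) / 5 = -0.4
Compute 2^(-0.4) = 0.757858
T_allowed = 8 / 0.757858 = 10.556067 hours
Dose = (T / T_allowed) * 100
Dose = (7.7 / 10.556067) * 100 = 72.94

72.94 %


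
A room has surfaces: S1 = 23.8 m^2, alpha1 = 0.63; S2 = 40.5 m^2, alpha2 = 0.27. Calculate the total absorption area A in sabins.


Given surfaces:
  Surface 1: 23.8 * 0.63 = 14.994
  Surface 2: 40.5 * 0.27 = 10.935
Formula: A = sum(Si * alpha_i)
A = 14.994 + 10.935
A = 25.93

25.93 sabins


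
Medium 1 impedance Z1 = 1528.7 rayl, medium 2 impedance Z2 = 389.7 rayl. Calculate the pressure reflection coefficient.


Given values:
  Z1 = 1528.7 rayl, Z2 = 389.7 rayl
Formula: R = (Z2 - Z1) / (Z2 + Z1)
Numerator: Z2 - Z1 = 389.7 - 1528.7 = -1139.0
Denominator: Z2 + Z1 = 389.7 + 1528.7 = 1918.4
R = -1139.0 / 1918.4 = -0.5937

-0.5937


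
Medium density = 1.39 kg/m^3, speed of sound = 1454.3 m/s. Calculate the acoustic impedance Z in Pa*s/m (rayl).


Given values:
  rho = 1.39 kg/m^3
  c = 1454.3 m/s
Formula: Z = rho * c
Z = 1.39 * 1454.3
Z = 2021.48

2021.48 rayl


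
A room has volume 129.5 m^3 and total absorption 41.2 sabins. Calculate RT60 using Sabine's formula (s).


Given values:
  V = 129.5 m^3
  A = 41.2 sabins
Formula: RT60 = 0.161 * V / A
Numerator: 0.161 * 129.5 = 20.8495
RT60 = 20.8495 / 41.2 = 0.506

0.506 s


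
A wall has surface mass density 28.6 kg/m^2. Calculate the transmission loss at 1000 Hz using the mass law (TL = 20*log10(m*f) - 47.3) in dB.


Given values:
  m = 28.6 kg/m^2, f = 1000 Hz
Formula: TL = 20 * log10(m * f) - 47.3
Compute m * f = 28.6 * 1000 = 28600.0
Compute log10(28600.0) = 4.456366
Compute 20 * 4.456366 = 89.1273
TL = 89.1273 - 47.3 = 41.83

41.83 dB


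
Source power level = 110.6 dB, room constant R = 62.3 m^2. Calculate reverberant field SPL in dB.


Given values:
  Lw = 110.6 dB, R = 62.3 m^2
Formula: SPL = Lw + 10 * log10(4 / R)
Compute 4 / R = 4 / 62.3 = 0.064205
Compute 10 * log10(0.064205) = -11.9243
SPL = 110.6 + (-11.9243) = 98.68

98.68 dB


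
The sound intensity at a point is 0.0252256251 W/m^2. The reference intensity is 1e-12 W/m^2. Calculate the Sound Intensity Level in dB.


Given values:
  I = 0.0252256251 W/m^2
  I_ref = 1e-12 W/m^2
Formula: SIL = 10 * log10(I / I_ref)
Compute ratio: I / I_ref = 25225625100
Compute log10: log10(25225625100) = 10.401842
Multiply: SIL = 10 * 10.401842 = 104.02

104.02 dB


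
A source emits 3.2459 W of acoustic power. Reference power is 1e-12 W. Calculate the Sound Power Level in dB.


Given values:
  W = 3.2459 W
  W_ref = 1e-12 W
Formula: SWL = 10 * log10(W / W_ref)
Compute ratio: W / W_ref = 3245900000000
Compute log10: log10(3245900000000) = 12.511335
Multiply: SWL = 10 * 12.511335 = 125.11

125.11 dB


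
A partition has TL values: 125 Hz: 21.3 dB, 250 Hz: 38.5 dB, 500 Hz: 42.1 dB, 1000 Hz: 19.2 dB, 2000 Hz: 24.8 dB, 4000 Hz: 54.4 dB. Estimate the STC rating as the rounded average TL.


Given TL values at each frequency:
  125 Hz: 21.3 dB
  250 Hz: 38.5 dB
  500 Hz: 42.1 dB
  1000 Hz: 19.2 dB
  2000 Hz: 24.8 dB
  4000 Hz: 54.4 dB
Formula: STC ~ round(average of TL values)
Sum = 21.3 + 38.5 + 42.1 + 19.2 + 24.8 + 54.4 = 200.3
Average = 200.3 / 6 = 33.38
Rounded: 33

33


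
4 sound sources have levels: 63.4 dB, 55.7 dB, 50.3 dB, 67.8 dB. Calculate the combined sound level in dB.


Formula: L_total = 10 * log10( sum(10^(Li/10)) )
  Source 1: 10^(63.4/10) = 2187761.6239
  Source 2: 10^(55.7/10) = 371535.2291
  Source 3: 10^(50.3/10) = 107151.9305
  Source 4: 10^(67.8/10) = 6025595.8607
Sum of linear values = 8692044.6442
L_total = 10 * log10(8692044.6442) = 69.39

69.39 dB


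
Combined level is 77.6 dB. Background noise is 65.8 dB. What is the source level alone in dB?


Given values:
  L_total = 77.6 dB, L_bg = 65.8 dB
Formula: L_source = 10 * log10(10^(L_total/10) - 10^(L_bg/10))
Convert to linear:
  10^(77.6/10) = 57543993.7337
  10^(65.8/10) = 3801893.9632
Difference: 57543993.7337 - 3801893.9632 = 53742099.7705
L_source = 10 * log10(53742099.7705) = 77.3

77.3 dB


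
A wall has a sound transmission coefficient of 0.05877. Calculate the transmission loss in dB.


Given values:
  tau = 0.05877
Formula: TL = 10 * log10(1 / tau)
Compute 1 / tau = 1 / 0.05877 = 17.0155
Compute log10(17.0155) = 1.230845
TL = 10 * 1.230845 = 12.31

12.31 dB


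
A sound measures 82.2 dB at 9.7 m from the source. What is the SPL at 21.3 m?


Given values:
  SPL1 = 82.2 dB, r1 = 9.7 m, r2 = 21.3 m
Formula: SPL2 = SPL1 - 20 * log10(r2 / r1)
Compute ratio: r2 / r1 = 21.3 / 9.7 = 2.1959
Compute log10: log10(2.1959) = 0.341613
Compute drop: 20 * 0.341613 = 6.8323
SPL2 = 82.2 - 6.8323 = 75.37

75.37 dB


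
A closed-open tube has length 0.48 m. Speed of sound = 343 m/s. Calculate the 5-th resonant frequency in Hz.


Given values:
  Tube type: closed-open, L = 0.48 m, c = 343 m/s, n = 5
Formula: f_n = (2n - 1) * c / (4 * L)
Compute 2n - 1 = 2*5 - 1 = 9
Compute 4 * L = 4 * 0.48 = 1.92
f = 9 * 343 / 1.92
f = 1607.81

1607.81 Hz


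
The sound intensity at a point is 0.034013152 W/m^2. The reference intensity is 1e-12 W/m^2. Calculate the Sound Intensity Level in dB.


Given values:
  I = 0.034013152 W/m^2
  I_ref = 1e-12 W/m^2
Formula: SIL = 10 * log10(I / I_ref)
Compute ratio: I / I_ref = 34013152000
Compute log10: log10(34013152000) = 10.531647
Multiply: SIL = 10 * 10.531647 = 105.32

105.32 dB


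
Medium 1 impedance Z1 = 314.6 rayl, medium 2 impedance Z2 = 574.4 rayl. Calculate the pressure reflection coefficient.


Given values:
  Z1 = 314.6 rayl, Z2 = 574.4 rayl
Formula: R = (Z2 - Z1) / (Z2 + Z1)
Numerator: Z2 - Z1 = 574.4 - 314.6 = 259.8
Denominator: Z2 + Z1 = 574.4 + 314.6 = 889.0
R = 259.8 / 889.0 = 0.2922

0.2922


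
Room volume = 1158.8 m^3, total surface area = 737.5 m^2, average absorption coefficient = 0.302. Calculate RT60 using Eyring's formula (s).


Given values:
  V = 1158.8 m^3, S = 737.5 m^2, alpha = 0.302
Formula: RT60 = 0.161 * V / (-S * ln(1 - alpha))
Compute ln(1 - 0.302) = ln(0.698) = -0.359536
Denominator: -737.5 * -0.359536 = 265.1578
Numerator: 0.161 * 1158.8 = 186.5668
RT60 = 186.5668 / 265.1578 = 0.704

0.704 s


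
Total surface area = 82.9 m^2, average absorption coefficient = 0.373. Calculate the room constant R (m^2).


Given values:
  S = 82.9 m^2, alpha = 0.373
Formula: R = S * alpha / (1 - alpha)
Numerator: 82.9 * 0.373 = 30.9217
Denominator: 1 - 0.373 = 0.627
R = 30.9217 / 0.627 = 49.32

49.32 m^2


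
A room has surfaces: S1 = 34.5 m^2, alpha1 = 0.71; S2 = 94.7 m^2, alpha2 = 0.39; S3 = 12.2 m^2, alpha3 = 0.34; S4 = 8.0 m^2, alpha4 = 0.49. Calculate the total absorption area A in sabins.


Given surfaces:
  Surface 1: 34.5 * 0.71 = 24.495
  Surface 2: 94.7 * 0.39 = 36.933
  Surface 3: 12.2 * 0.34 = 4.148
  Surface 4: 8.0 * 0.49 = 3.92
Formula: A = sum(Si * alpha_i)
A = 24.495 + 36.933 + 4.148 + 3.92
A = 69.5

69.5 sabins


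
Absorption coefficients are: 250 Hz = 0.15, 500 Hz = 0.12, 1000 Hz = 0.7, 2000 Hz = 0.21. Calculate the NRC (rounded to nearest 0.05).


Given values:
  a_250 = 0.15, a_500 = 0.12
  a_1000 = 0.7, a_2000 = 0.21
Formula: NRC = (a250 + a500 + a1000 + a2000) / 4
Sum = 0.15 + 0.12 + 0.7 + 0.21 = 1.18
NRC = 1.18 / 4 = 0.295
Rounded to nearest 0.05: 0.3

0.3


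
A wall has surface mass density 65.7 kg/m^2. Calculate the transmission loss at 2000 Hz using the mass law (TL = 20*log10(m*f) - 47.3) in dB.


Given values:
  m = 65.7 kg/m^2, f = 2000 Hz
Formula: TL = 20 * log10(m * f) - 47.3
Compute m * f = 65.7 * 2000 = 131400.0
Compute log10(131400.0) = 5.118595
Compute 20 * 5.118595 = 102.3719
TL = 102.3719 - 47.3 = 55.07

55.07 dB


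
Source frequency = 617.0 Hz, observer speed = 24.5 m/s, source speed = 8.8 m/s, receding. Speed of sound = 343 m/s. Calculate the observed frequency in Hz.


Given values:
  f_s = 617.0 Hz, v_o = 24.5 m/s, v_s = 8.8 m/s
  Direction: receding
Formula: f_o = f_s * (c - v_o) / (c + v_s)
Numerator: c - v_o = 343 - 24.5 = 318.5
Denominator: c + v_s = 343 + 8.8 = 351.8
f_o = 617.0 * 318.5 / 351.8 = 558.6

558.6 Hz


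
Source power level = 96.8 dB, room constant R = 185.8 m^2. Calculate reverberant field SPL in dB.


Given values:
  Lw = 96.8 dB, R = 185.8 m^2
Formula: SPL = Lw + 10 * log10(4 / R)
Compute 4 / R = 4 / 185.8 = 0.021529
Compute 10 * log10(0.021529) = -16.6698
SPL = 96.8 + (-16.6698) = 80.13

80.13 dB


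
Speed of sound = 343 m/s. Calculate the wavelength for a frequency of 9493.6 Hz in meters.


Given values:
  c = 343 m/s, f = 9493.6 Hz
Formula: lambda = c / f
lambda = 343 / 9493.6
lambda = 0.0361

0.0361 m


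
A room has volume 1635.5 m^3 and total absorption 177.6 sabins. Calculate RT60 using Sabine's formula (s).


Given values:
  V = 1635.5 m^3
  A = 177.6 sabins
Formula: RT60 = 0.161 * V / A
Numerator: 0.161 * 1635.5 = 263.3155
RT60 = 263.3155 / 177.6 = 1.483

1.483 s


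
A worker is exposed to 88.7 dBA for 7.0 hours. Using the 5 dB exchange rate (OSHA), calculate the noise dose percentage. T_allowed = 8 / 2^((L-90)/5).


Given values:
  L = 88.7 dBA, T = 7.0 hours
Formula: T_allowed = 8 / 2^((L - 90) / 5)
Compute exponent: (88.7 - 90) / 5 = -0.26
Compute 2^(-0.26) = 0.835088
T_allowed = 8 / 0.835088 = 9.579829 hours
Dose = (T / T_allowed) * 100
Dose = (7.0 / 9.579829) * 100 = 73.07

73.07 %


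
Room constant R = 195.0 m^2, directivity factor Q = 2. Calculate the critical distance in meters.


Given values:
  R = 195.0 m^2, Q = 2
Formula: d_c = 0.141 * sqrt(Q * R)
Compute Q * R = 2 * 195.0 = 390.0
Compute sqrt(390.0) = 19.7484
d_c = 0.141 * 19.7484 = 2.785

2.785 m


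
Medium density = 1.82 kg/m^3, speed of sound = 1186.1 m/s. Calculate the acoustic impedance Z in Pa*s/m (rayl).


Given values:
  rho = 1.82 kg/m^3
  c = 1186.1 m/s
Formula: Z = rho * c
Z = 1.82 * 1186.1
Z = 2158.7

2158.7 rayl


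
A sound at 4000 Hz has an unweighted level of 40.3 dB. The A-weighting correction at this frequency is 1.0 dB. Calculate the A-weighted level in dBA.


Given values:
  SPL = 40.3 dB
  A-weighting at 4000 Hz = 1.0 dB
Formula: L_A = SPL + A_weight
L_A = 40.3 + (1.0)
L_A = 41.3

41.3 dBA


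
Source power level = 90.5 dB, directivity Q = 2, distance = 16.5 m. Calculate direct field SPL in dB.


Given values:
  Lw = 90.5 dB, Q = 2, r = 16.5 m
Formula: SPL = Lw + 10 * log10(Q / (4 * pi * r^2))
Compute 4 * pi * r^2 = 4 * pi * 16.5^2 = 3421.1944
Compute Q / denom = 2 / 3421.1944 = 0.00058459
Compute 10 * log10(0.00058459) = -32.3315
SPL = 90.5 + (-32.3315) = 58.17

58.17 dB


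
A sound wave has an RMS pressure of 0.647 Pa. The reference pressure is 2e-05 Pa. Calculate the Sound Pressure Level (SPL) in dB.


Given values:
  p = 0.647 Pa
  p_ref = 2e-05 Pa
Formula: SPL = 20 * log10(p / p_ref)
Compute ratio: p / p_ref = 0.647 / 2e-05 = 32350
Compute log10: log10(32350) = 4.509874
Multiply: SPL = 20 * 4.509874 = 90.2

90.2 dB


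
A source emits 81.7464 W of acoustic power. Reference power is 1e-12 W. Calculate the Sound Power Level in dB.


Given values:
  W = 81.7464 W
  W_ref = 1e-12 W
Formula: SWL = 10 * log10(W / W_ref)
Compute ratio: W / W_ref = 81746400000000
Compute log10: log10(81746400000000) = 13.912469
Multiply: SWL = 10 * 13.912469 = 139.12

139.12 dB


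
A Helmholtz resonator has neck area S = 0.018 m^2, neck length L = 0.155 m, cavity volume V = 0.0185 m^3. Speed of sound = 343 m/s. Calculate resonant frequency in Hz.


Given values:
  S = 0.018 m^2, L = 0.155 m, V = 0.0185 m^3, c = 343 m/s
Formula: f = (c / (2*pi)) * sqrt(S / (V * L))
Compute V * L = 0.0185 * 0.155 = 0.0028675
Compute S / (V * L) = 0.018 / 0.0028675 = 6.2772
Compute sqrt(6.2772) = 2.505434
Compute c / (2*pi) = 343 / 6.283185 = 54.590148
f = 54.590148 * 2.505434 = 136.77

136.77 Hz


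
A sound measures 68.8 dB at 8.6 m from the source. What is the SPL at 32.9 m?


Given values:
  SPL1 = 68.8 dB, r1 = 8.6 m, r2 = 32.9 m
Formula: SPL2 = SPL1 - 20 * log10(r2 / r1)
Compute ratio: r2 / r1 = 32.9 / 8.6 = 3.8256
Compute log10: log10(3.8256) = 0.5827
Compute drop: 20 * 0.5827 = 11.654
SPL2 = 68.8 - 11.654 = 57.15

57.15 dB


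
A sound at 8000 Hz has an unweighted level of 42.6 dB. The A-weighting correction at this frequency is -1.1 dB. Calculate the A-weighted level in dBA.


Given values:
  SPL = 42.6 dB
  A-weighting at 8000 Hz = -1.1 dB
Formula: L_A = SPL + A_weight
L_A = 42.6 + (-1.1)
L_A = 41.5

41.5 dBA


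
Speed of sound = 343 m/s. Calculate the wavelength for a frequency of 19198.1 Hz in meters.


Given values:
  c = 343 m/s, f = 19198.1 Hz
Formula: lambda = c / f
lambda = 343 / 19198.1
lambda = 0.0179

0.0179 m


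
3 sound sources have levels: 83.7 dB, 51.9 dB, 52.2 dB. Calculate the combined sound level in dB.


Formula: L_total = 10 * log10( sum(10^(Li/10)) )
  Source 1: 10^(83.7/10) = 234422881.532
  Source 2: 10^(51.9/10) = 154881.6619
  Source 3: 10^(52.2/10) = 165958.6907
Sum of linear values = 234743721.8846
L_total = 10 * log10(234743721.8846) = 83.71

83.71 dB


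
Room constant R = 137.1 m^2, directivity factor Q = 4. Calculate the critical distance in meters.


Given values:
  R = 137.1 m^2, Q = 4
Formula: d_c = 0.141 * sqrt(Q * R)
Compute Q * R = 4 * 137.1 = 548.4
Compute sqrt(548.4) = 23.4179
d_c = 0.141 * 23.4179 = 3.302

3.302 m


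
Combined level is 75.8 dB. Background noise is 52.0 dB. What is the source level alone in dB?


Given values:
  L_total = 75.8 dB, L_bg = 52.0 dB
Formula: L_source = 10 * log10(10^(L_total/10) - 10^(L_bg/10))
Convert to linear:
  10^(75.8/10) = 38018939.6321
  10^(52.0/10) = 158489.3192
Difference: 38018939.6321 - 158489.3192 = 37860450.3129
L_source = 10 * log10(37860450.3129) = 75.78

75.78 dB


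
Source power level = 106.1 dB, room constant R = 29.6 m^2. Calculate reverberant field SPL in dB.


Given values:
  Lw = 106.1 dB, R = 29.6 m^2
Formula: SPL = Lw + 10 * log10(4 / R)
Compute 4 / R = 4 / 29.6 = 0.135135
Compute 10 * log10(0.135135) = -8.6923
SPL = 106.1 + (-8.6923) = 97.41

97.41 dB


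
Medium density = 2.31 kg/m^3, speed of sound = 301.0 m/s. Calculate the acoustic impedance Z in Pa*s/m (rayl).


Given values:
  rho = 2.31 kg/m^3
  c = 301.0 m/s
Formula: Z = rho * c
Z = 2.31 * 301.0
Z = 695.31

695.31 rayl


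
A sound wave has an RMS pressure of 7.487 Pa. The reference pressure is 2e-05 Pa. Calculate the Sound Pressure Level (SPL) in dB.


Given values:
  p = 7.487 Pa
  p_ref = 2e-05 Pa
Formula: SPL = 20 * log10(p / p_ref)
Compute ratio: p / p_ref = 7.487 / 2e-05 = 374350
Compute log10: log10(374350) = 5.573278
Multiply: SPL = 20 * 5.573278 = 111.47

111.47 dB


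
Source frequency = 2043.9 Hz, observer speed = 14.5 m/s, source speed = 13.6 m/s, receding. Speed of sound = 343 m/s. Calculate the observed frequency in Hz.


Given values:
  f_s = 2043.9 Hz, v_o = 14.5 m/s, v_s = 13.6 m/s
  Direction: receding
Formula: f_o = f_s * (c - v_o) / (c + v_s)
Numerator: c - v_o = 343 - 14.5 = 328.5
Denominator: c + v_s = 343 + 13.6 = 356.6
f_o = 2043.9 * 328.5 / 356.6 = 1882.84

1882.84 Hz


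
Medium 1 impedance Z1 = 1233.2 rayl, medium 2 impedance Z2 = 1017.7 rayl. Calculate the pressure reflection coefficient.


Given values:
  Z1 = 1233.2 rayl, Z2 = 1017.7 rayl
Formula: R = (Z2 - Z1) / (Z2 + Z1)
Numerator: Z2 - Z1 = 1017.7 - 1233.2 = -215.5
Denominator: Z2 + Z1 = 1017.7 + 1233.2 = 2250.9
R = -215.5 / 2250.9 = -0.0957

-0.0957


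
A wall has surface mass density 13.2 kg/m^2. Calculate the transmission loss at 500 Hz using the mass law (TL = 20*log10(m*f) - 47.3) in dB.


Given values:
  m = 13.2 kg/m^2, f = 500 Hz
Formula: TL = 20 * log10(m * f) - 47.3
Compute m * f = 13.2 * 500 = 6600.0
Compute log10(6600.0) = 3.819544
Compute 20 * 3.819544 = 76.3909
TL = 76.3909 - 47.3 = 29.09

29.09 dB


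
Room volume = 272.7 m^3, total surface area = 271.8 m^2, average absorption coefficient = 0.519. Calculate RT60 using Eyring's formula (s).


Given values:
  V = 272.7 m^3, S = 271.8 m^2, alpha = 0.519
Formula: RT60 = 0.161 * V / (-S * ln(1 - alpha))
Compute ln(1 - 0.519) = ln(0.481) = -0.731888
Denominator: -271.8 * -0.731888 = 198.9272
Numerator: 0.161 * 272.7 = 43.9047
RT60 = 43.9047 / 198.9272 = 0.221

0.221 s


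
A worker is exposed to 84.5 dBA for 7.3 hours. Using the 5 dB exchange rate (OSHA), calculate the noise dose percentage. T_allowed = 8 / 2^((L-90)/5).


Given values:
  L = 84.5 dBA, T = 7.3 hours
Formula: T_allowed = 8 / 2^((L - 90) / 5)
Compute exponent: (84.5 - 90) / 5 = -1.1
Compute 2^(-1.1) = 0.466516
T_allowed = 8 / 0.466516 = 17.148394 hours
Dose = (T / T_allowed) * 100
Dose = (7.3 / 17.148394) * 100 = 42.57

42.57 %


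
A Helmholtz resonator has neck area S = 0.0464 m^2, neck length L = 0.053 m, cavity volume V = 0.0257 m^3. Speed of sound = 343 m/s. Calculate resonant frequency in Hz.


Given values:
  S = 0.0464 m^2, L = 0.053 m, V = 0.0257 m^3, c = 343 m/s
Formula: f = (c / (2*pi)) * sqrt(S / (V * L))
Compute V * L = 0.0257 * 0.053 = 0.0013621
Compute S / (V * L) = 0.0464 / 0.0013621 = 34.065
Compute sqrt(34.065) = 5.836523
Compute c / (2*pi) = 343 / 6.283185 = 54.590148
f = 54.590148 * 5.836523 = 318.62

318.62 Hz


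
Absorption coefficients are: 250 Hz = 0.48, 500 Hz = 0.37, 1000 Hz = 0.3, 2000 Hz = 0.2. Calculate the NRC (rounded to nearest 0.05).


Given values:
  a_250 = 0.48, a_500 = 0.37
  a_1000 = 0.3, a_2000 = 0.2
Formula: NRC = (a250 + a500 + a1000 + a2000) / 4
Sum = 0.48 + 0.37 + 0.3 + 0.2 = 1.35
NRC = 1.35 / 4 = 0.3375
Rounded to nearest 0.05: 0.35

0.35


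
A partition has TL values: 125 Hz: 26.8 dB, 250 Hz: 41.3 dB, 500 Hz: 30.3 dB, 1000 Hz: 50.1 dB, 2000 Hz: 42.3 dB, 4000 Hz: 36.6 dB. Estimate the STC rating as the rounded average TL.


Given TL values at each frequency:
  125 Hz: 26.8 dB
  250 Hz: 41.3 dB
  500 Hz: 30.3 dB
  1000 Hz: 50.1 dB
  2000 Hz: 42.3 dB
  4000 Hz: 36.6 dB
Formula: STC ~ round(average of TL values)
Sum = 26.8 + 41.3 + 30.3 + 50.1 + 42.3 + 36.6 = 227.4
Average = 227.4 / 6 = 37.9
Rounded: 38

38


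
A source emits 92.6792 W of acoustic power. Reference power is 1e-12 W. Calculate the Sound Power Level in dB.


Given values:
  W = 92.6792 W
  W_ref = 1e-12 W
Formula: SWL = 10 * log10(W / W_ref)
Compute ratio: W / W_ref = 92679200000000
Compute log10: log10(92679200000000) = 13.966982
Multiply: SWL = 10 * 13.966982 = 139.67

139.67 dB


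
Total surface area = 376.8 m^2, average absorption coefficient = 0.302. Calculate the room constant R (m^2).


Given values:
  S = 376.8 m^2, alpha = 0.302
Formula: R = S * alpha / (1 - alpha)
Numerator: 376.8 * 0.302 = 113.7936
Denominator: 1 - 0.302 = 0.698
R = 113.7936 / 0.698 = 163.03

163.03 m^2


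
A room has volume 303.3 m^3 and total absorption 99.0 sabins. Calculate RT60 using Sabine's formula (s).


Given values:
  V = 303.3 m^3
  A = 99.0 sabins
Formula: RT60 = 0.161 * V / A
Numerator: 0.161 * 303.3 = 48.8313
RT60 = 48.8313 / 99.0 = 0.493

0.493 s


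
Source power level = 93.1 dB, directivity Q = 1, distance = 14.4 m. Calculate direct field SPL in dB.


Given values:
  Lw = 93.1 dB, Q = 1, r = 14.4 m
Formula: SPL = Lw + 10 * log10(Q / (4 * pi * r^2))
Compute 4 * pi * r^2 = 4 * pi * 14.4^2 = 2605.7626
Compute Q / denom = 1 / 2605.7626 = 0.00038376
Compute 10 * log10(0.00038376) = -34.1594
SPL = 93.1 + (-34.1594) = 58.94

58.94 dB


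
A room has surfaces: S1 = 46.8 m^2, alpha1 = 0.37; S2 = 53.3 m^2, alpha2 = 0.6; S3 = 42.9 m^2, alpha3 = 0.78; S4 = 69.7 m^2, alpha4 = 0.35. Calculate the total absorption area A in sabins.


Given surfaces:
  Surface 1: 46.8 * 0.37 = 17.316
  Surface 2: 53.3 * 0.6 = 31.98
  Surface 3: 42.9 * 0.78 = 33.462
  Surface 4: 69.7 * 0.35 = 24.395
Formula: A = sum(Si * alpha_i)
A = 17.316 + 31.98 + 33.462 + 24.395
A = 107.15

107.15 sabins


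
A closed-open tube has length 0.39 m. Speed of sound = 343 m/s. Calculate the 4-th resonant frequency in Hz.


Given values:
  Tube type: closed-open, L = 0.39 m, c = 343 m/s, n = 4
Formula: f_n = (2n - 1) * c / (4 * L)
Compute 2n - 1 = 2*4 - 1 = 7
Compute 4 * L = 4 * 0.39 = 1.56
f = 7 * 343 / 1.56
f = 1539.1

1539.1 Hz


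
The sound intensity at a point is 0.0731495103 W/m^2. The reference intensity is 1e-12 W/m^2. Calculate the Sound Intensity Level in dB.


Given values:
  I = 0.0731495103 W/m^2
  I_ref = 1e-12 W/m^2
Formula: SIL = 10 * log10(I / I_ref)
Compute ratio: I / I_ref = 73149510300
Compute log10: log10(73149510300) = 10.864211
Multiply: SIL = 10 * 10.864211 = 108.64

108.64 dB


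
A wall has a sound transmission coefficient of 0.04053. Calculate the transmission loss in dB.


Given values:
  tau = 0.04053
Formula: TL = 10 * log10(1 / tau)
Compute 1 / tau = 1 / 0.04053 = 24.6731
Compute log10(24.6731) = 1.392224
TL = 10 * 1.392224 = 13.92

13.92 dB


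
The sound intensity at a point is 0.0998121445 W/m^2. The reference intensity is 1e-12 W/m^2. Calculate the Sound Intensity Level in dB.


Given values:
  I = 0.0998121445 W/m^2
  I_ref = 1e-12 W/m^2
Formula: SIL = 10 * log10(I / I_ref)
Compute ratio: I / I_ref = 99812144500
Compute log10: log10(99812144500) = 10.999183
Multiply: SIL = 10 * 10.999183 = 109.99

109.99 dB


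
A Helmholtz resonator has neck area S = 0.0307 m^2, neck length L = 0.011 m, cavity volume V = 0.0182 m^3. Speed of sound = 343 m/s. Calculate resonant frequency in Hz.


Given values:
  S = 0.0307 m^2, L = 0.011 m, V = 0.0182 m^3, c = 343 m/s
Formula: f = (c / (2*pi)) * sqrt(S / (V * L))
Compute V * L = 0.0182 * 0.011 = 0.0002002
Compute S / (V * L) = 0.0307 / 0.0002002 = 153.3467
Compute sqrt(153.3467) = 12.383323
Compute c / (2*pi) = 343 / 6.283185 = 54.590148
f = 54.590148 * 12.383323 = 676.01

676.01 Hz


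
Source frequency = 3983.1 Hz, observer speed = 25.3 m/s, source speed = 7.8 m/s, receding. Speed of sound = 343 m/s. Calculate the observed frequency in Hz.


Given values:
  f_s = 3983.1 Hz, v_o = 25.3 m/s, v_s = 7.8 m/s
  Direction: receding
Formula: f_o = f_s * (c - v_o) / (c + v_s)
Numerator: c - v_o = 343 - 25.3 = 317.7
Denominator: c + v_s = 343 + 7.8 = 350.8
f_o = 3983.1 * 317.7 / 350.8 = 3607.27

3607.27 Hz


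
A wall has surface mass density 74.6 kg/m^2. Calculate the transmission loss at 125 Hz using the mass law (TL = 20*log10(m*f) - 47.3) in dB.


Given values:
  m = 74.6 kg/m^2, f = 125 Hz
Formula: TL = 20 * log10(m * f) - 47.3
Compute m * f = 74.6 * 125 = 9325.0
Compute log10(9325.0) = 3.969649
Compute 20 * 3.969649 = 79.393
TL = 79.393 - 47.3 = 32.09

32.09 dB


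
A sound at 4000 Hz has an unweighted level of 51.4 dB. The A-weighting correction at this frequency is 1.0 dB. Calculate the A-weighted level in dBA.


Given values:
  SPL = 51.4 dB
  A-weighting at 4000 Hz = 1.0 dB
Formula: L_A = SPL + A_weight
L_A = 51.4 + (1.0)
L_A = 52.4

52.4 dBA


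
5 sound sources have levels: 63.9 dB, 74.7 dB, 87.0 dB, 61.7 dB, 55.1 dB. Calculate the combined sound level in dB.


Formula: L_total = 10 * log10( sum(10^(Li/10)) )
  Source 1: 10^(63.9/10) = 2454708.9157
  Source 2: 10^(74.7/10) = 29512092.2667
  Source 3: 10^(87.0/10) = 501187233.6273
  Source 4: 10^(61.7/10) = 1479108.3882
  Source 5: 10^(55.1/10) = 323593.6569
Sum of linear values = 534956736.8548
L_total = 10 * log10(534956736.8548) = 87.28

87.28 dB


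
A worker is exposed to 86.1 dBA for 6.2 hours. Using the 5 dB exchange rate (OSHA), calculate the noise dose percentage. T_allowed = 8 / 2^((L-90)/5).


Given values:
  L = 86.1 dBA, T = 6.2 hours
Formula: T_allowed = 8 / 2^((L - 90) / 5)
Compute exponent: (86.1 - 90) / 5 = -0.78
Compute 2^(-0.78) = 0.582367
T_allowed = 8 / 0.582367 = 13.737042 hours
Dose = (T / T_allowed) * 100
Dose = (6.2 / 13.737042) * 100 = 45.13

45.13 %


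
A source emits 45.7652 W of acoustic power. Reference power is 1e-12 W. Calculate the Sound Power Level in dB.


Given values:
  W = 45.7652 W
  W_ref = 1e-12 W
Formula: SWL = 10 * log10(W / W_ref)
Compute ratio: W / W_ref = 45765200000000
Compute log10: log10(45765200000000) = 13.660535
Multiply: SWL = 10 * 13.660535 = 136.61

136.61 dB


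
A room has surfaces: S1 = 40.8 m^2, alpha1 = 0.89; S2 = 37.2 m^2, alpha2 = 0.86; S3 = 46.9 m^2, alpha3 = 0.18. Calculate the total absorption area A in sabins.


Given surfaces:
  Surface 1: 40.8 * 0.89 = 36.312
  Surface 2: 37.2 * 0.86 = 31.992
  Surface 3: 46.9 * 0.18 = 8.442
Formula: A = sum(Si * alpha_i)
A = 36.312 + 31.992 + 8.442
A = 76.75

76.75 sabins


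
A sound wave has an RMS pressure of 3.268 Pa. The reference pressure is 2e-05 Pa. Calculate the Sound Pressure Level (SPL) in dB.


Given values:
  p = 3.268 Pa
  p_ref = 2e-05 Pa
Formula: SPL = 20 * log10(p / p_ref)
Compute ratio: p / p_ref = 3.268 / 2e-05 = 163400
Compute log10: log10(163400) = 5.213252
Multiply: SPL = 20 * 5.213252 = 104.27

104.27 dB


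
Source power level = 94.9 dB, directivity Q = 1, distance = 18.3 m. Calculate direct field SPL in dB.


Given values:
  Lw = 94.9 dB, Q = 1, r = 18.3 m
Formula: SPL = Lw + 10 * log10(Q / (4 * pi * r^2))
Compute 4 * pi * r^2 = 4 * pi * 18.3^2 = 4208.3519
Compute Q / denom = 1 / 4208.3519 = 0.00023762
Compute 10 * log10(0.00023762) = -36.2412
SPL = 94.9 + (-36.2412) = 58.66

58.66 dB


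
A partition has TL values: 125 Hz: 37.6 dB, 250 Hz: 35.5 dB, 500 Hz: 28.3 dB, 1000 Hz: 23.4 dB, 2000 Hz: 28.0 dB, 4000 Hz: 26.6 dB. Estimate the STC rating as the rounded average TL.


Given TL values at each frequency:
  125 Hz: 37.6 dB
  250 Hz: 35.5 dB
  500 Hz: 28.3 dB
  1000 Hz: 23.4 dB
  2000 Hz: 28.0 dB
  4000 Hz: 26.6 dB
Formula: STC ~ round(average of TL values)
Sum = 37.6 + 35.5 + 28.3 + 23.4 + 28.0 + 26.6 = 179.4
Average = 179.4 / 6 = 29.9
Rounded: 30

30


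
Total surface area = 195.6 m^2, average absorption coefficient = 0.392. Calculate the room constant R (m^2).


Given values:
  S = 195.6 m^2, alpha = 0.392
Formula: R = S * alpha / (1 - alpha)
Numerator: 195.6 * 0.392 = 76.6752
Denominator: 1 - 0.392 = 0.608
R = 76.6752 / 0.608 = 126.11

126.11 m^2


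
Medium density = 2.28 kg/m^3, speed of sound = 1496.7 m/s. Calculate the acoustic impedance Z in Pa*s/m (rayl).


Given values:
  rho = 2.28 kg/m^3
  c = 1496.7 m/s
Formula: Z = rho * c
Z = 2.28 * 1496.7
Z = 3412.48

3412.48 rayl


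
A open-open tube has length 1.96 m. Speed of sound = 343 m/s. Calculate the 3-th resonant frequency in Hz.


Given values:
  Tube type: open-open, L = 1.96 m, c = 343 m/s, n = 3
Formula: f_n = n * c / (2 * L)
Compute 2 * L = 2 * 1.96 = 3.92
f = 3 * 343 / 3.92
f = 262.5

262.5 Hz


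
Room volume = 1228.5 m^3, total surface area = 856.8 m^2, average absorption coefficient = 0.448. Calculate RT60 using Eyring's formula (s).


Given values:
  V = 1228.5 m^3, S = 856.8 m^2, alpha = 0.448
Formula: RT60 = 0.161 * V / (-S * ln(1 - alpha))
Compute ln(1 - 0.448) = ln(0.552) = -0.594207
Denominator: -856.8 * -0.594207 = 509.1166
Numerator: 0.161 * 1228.5 = 197.7885
RT60 = 197.7885 / 509.1166 = 0.388

0.388 s


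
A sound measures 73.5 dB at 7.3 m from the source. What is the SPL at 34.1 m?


Given values:
  SPL1 = 73.5 dB, r1 = 7.3 m, r2 = 34.1 m
Formula: SPL2 = SPL1 - 20 * log10(r2 / r1)
Compute ratio: r2 / r1 = 34.1 / 7.3 = 4.6712
Compute log10: log10(4.6712) = 0.669428
Compute drop: 20 * 0.669428 = 13.3886
SPL2 = 73.5 - 13.3886 = 60.11

60.11 dB


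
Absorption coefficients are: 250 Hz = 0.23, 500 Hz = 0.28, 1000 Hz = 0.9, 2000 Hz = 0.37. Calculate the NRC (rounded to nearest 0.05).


Given values:
  a_250 = 0.23, a_500 = 0.28
  a_1000 = 0.9, a_2000 = 0.37
Formula: NRC = (a250 + a500 + a1000 + a2000) / 4
Sum = 0.23 + 0.28 + 0.9 + 0.37 = 1.78
NRC = 1.78 / 4 = 0.445
Rounded to nearest 0.05: 0.45

0.45


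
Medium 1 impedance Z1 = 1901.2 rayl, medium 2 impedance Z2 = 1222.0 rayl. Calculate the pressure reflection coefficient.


Given values:
  Z1 = 1901.2 rayl, Z2 = 1222.0 rayl
Formula: R = (Z2 - Z1) / (Z2 + Z1)
Numerator: Z2 - Z1 = 1222.0 - 1901.2 = -679.2
Denominator: Z2 + Z1 = 1222.0 + 1901.2 = 3123.2
R = -679.2 / 3123.2 = -0.2175

-0.2175


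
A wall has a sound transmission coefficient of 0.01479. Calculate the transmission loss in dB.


Given values:
  tau = 0.01479
Formula: TL = 10 * log10(1 / tau)
Compute 1 / tau = 1 / 0.01479 = 67.6133
Compute log10(67.6133) = 1.830032
TL = 10 * 1.830032 = 18.3

18.3 dB


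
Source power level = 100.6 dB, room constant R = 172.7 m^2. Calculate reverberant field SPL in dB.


Given values:
  Lw = 100.6 dB, R = 172.7 m^2
Formula: SPL = Lw + 10 * log10(4 / R)
Compute 4 / R = 4 / 172.7 = 0.023162
Compute 10 * log10(0.023162) = -16.3522
SPL = 100.6 + (-16.3522) = 84.25

84.25 dB


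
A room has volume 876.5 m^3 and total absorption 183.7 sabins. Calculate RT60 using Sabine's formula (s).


Given values:
  V = 876.5 m^3
  A = 183.7 sabins
Formula: RT60 = 0.161 * V / A
Numerator: 0.161 * 876.5 = 141.1165
RT60 = 141.1165 / 183.7 = 0.768

0.768 s


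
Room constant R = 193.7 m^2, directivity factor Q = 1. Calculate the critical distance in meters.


Given values:
  R = 193.7 m^2, Q = 1
Formula: d_c = 0.141 * sqrt(Q * R)
Compute Q * R = 1 * 193.7 = 193.7
Compute sqrt(193.7) = 13.9176
d_c = 0.141 * 13.9176 = 1.962

1.962 m


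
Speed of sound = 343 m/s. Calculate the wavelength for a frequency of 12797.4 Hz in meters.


Given values:
  c = 343 m/s, f = 12797.4 Hz
Formula: lambda = c / f
lambda = 343 / 12797.4
lambda = 0.0268

0.0268 m


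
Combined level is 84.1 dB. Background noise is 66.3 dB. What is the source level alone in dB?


Given values:
  L_total = 84.1 dB, L_bg = 66.3 dB
Formula: L_source = 10 * log10(10^(L_total/10) - 10^(L_bg/10))
Convert to linear:
  10^(84.1/10) = 257039578.2769
  10^(66.3/10) = 4265795.188
Difference: 257039578.2769 - 4265795.188 = 252773783.0889
L_source = 10 * log10(252773783.0889) = 84.03

84.03 dB


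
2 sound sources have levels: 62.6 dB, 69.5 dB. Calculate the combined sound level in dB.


Formula: L_total = 10 * log10( sum(10^(Li/10)) )
  Source 1: 10^(62.6/10) = 1819700.8586
  Source 2: 10^(69.5/10) = 8912509.3813
Sum of linear values = 10732210.2399
L_total = 10 * log10(10732210.2399) = 70.31

70.31 dB


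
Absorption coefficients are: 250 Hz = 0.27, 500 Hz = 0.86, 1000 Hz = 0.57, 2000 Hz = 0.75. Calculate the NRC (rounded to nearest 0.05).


Given values:
  a_250 = 0.27, a_500 = 0.86
  a_1000 = 0.57, a_2000 = 0.75
Formula: NRC = (a250 + a500 + a1000 + a2000) / 4
Sum = 0.27 + 0.86 + 0.57 + 0.75 = 2.45
NRC = 2.45 / 4 = 0.6125
Rounded to nearest 0.05: 0.6

0.6


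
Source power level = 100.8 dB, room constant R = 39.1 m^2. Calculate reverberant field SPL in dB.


Given values:
  Lw = 100.8 dB, R = 39.1 m^2
Formula: SPL = Lw + 10 * log10(4 / R)
Compute 4 / R = 4 / 39.1 = 0.102302
Compute 10 * log10(0.102302) = -9.9012
SPL = 100.8 + (-9.9012) = 90.9

90.9 dB


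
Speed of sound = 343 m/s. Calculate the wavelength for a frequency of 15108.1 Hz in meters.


Given values:
  c = 343 m/s, f = 15108.1 Hz
Formula: lambda = c / f
lambda = 343 / 15108.1
lambda = 0.0227

0.0227 m


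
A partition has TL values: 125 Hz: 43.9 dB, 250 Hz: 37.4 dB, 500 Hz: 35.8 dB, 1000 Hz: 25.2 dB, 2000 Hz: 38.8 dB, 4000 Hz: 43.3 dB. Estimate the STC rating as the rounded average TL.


Given TL values at each frequency:
  125 Hz: 43.9 dB
  250 Hz: 37.4 dB
  500 Hz: 35.8 dB
  1000 Hz: 25.2 dB
  2000 Hz: 38.8 dB
  4000 Hz: 43.3 dB
Formula: STC ~ round(average of TL values)
Sum = 43.9 + 37.4 + 35.8 + 25.2 + 38.8 + 43.3 = 224.4
Average = 224.4 / 6 = 37.4
Rounded: 37

37


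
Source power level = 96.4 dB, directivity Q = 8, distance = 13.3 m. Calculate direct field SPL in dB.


Given values:
  Lw = 96.4 dB, Q = 8, r = 13.3 m
Formula: SPL = Lw + 10 * log10(Q / (4 * pi * r^2))
Compute 4 * pi * r^2 = 4 * pi * 13.3^2 = 2222.8653
Compute Q / denom = 8 / 2222.8653 = 0.00359896
Compute 10 * log10(0.00359896) = -24.4382
SPL = 96.4 + (-24.4382) = 71.96

71.96 dB


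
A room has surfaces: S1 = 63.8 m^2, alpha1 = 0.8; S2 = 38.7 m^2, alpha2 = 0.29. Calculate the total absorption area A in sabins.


Given surfaces:
  Surface 1: 63.8 * 0.8 = 51.04
  Surface 2: 38.7 * 0.29 = 11.223
Formula: A = sum(Si * alpha_i)
A = 51.04 + 11.223
A = 62.26

62.26 sabins


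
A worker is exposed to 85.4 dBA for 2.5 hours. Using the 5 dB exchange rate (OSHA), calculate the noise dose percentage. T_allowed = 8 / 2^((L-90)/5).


Given values:
  L = 85.4 dBA, T = 2.5 hours
Formula: T_allowed = 8 / 2^((L - 90) / 5)
Compute exponent: (85.4 - 90) / 5 = -0.92
Compute 2^(-0.92) = 0.528509
T_allowed = 8 / 0.528509 = 15.136923 hours
Dose = (T / T_allowed) * 100
Dose = (2.5 / 15.136923) * 100 = 16.52

16.52 %


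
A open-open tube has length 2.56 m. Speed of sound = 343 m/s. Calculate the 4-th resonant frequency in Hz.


Given values:
  Tube type: open-open, L = 2.56 m, c = 343 m/s, n = 4
Formula: f_n = n * c / (2 * L)
Compute 2 * L = 2 * 2.56 = 5.12
f = 4 * 343 / 5.12
f = 267.97

267.97 Hz


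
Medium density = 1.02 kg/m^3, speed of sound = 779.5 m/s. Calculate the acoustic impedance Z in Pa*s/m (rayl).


Given values:
  rho = 1.02 kg/m^3
  c = 779.5 m/s
Formula: Z = rho * c
Z = 1.02 * 779.5
Z = 795.09

795.09 rayl


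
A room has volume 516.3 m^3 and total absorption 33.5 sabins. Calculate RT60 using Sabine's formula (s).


Given values:
  V = 516.3 m^3
  A = 33.5 sabins
Formula: RT60 = 0.161 * V / A
Numerator: 0.161 * 516.3 = 83.1243
RT60 = 83.1243 / 33.5 = 2.481

2.481 s


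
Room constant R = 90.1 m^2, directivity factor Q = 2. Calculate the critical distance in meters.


Given values:
  R = 90.1 m^2, Q = 2
Formula: d_c = 0.141 * sqrt(Q * R)
Compute Q * R = 2 * 90.1 = 180.2
Compute sqrt(180.2) = 13.4239
d_c = 0.141 * 13.4239 = 1.893

1.893 m


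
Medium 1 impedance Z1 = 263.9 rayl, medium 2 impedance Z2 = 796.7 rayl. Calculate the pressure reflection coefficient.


Given values:
  Z1 = 263.9 rayl, Z2 = 796.7 rayl
Formula: R = (Z2 - Z1) / (Z2 + Z1)
Numerator: Z2 - Z1 = 796.7 - 263.9 = 532.8
Denominator: Z2 + Z1 = 796.7 + 263.9 = 1060.6
R = 532.8 / 1060.6 = 0.5024

0.5024


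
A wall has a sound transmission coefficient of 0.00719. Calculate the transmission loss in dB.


Given values:
  tau = 0.00719
Formula: TL = 10 * log10(1 / tau)
Compute 1 / tau = 1 / 0.00719 = 139.0821
Compute log10(139.0821) = 2.143271
TL = 10 * 2.143271 = 21.43

21.43 dB


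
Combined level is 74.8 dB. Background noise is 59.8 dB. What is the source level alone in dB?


Given values:
  L_total = 74.8 dB, L_bg = 59.8 dB
Formula: L_source = 10 * log10(10^(L_total/10) - 10^(L_bg/10))
Convert to linear:
  10^(74.8/10) = 30199517.204
  10^(59.8/10) = 954992.586
Difference: 30199517.204 - 954992.586 = 29244524.618
L_source = 10 * log10(29244524.618) = 74.66

74.66 dB


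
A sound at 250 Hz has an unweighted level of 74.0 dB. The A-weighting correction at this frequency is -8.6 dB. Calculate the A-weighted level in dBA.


Given values:
  SPL = 74.0 dB
  A-weighting at 250 Hz = -8.6 dB
Formula: L_A = SPL + A_weight
L_A = 74.0 + (-8.6)
L_A = 65.4

65.4 dBA


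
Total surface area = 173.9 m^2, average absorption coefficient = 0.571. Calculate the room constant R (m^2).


Given values:
  S = 173.9 m^2, alpha = 0.571
Formula: R = S * alpha / (1 - alpha)
Numerator: 173.9 * 0.571 = 99.2969
Denominator: 1 - 0.571 = 0.429
R = 99.2969 / 0.429 = 231.46

231.46 m^2


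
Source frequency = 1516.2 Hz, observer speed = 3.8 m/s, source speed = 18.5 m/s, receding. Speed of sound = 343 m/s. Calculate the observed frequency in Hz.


Given values:
  f_s = 1516.2 Hz, v_o = 3.8 m/s, v_s = 18.5 m/s
  Direction: receding
Formula: f_o = f_s * (c - v_o) / (c + v_s)
Numerator: c - v_o = 343 - 3.8 = 339.2
Denominator: c + v_s = 343 + 18.5 = 361.5
f_o = 1516.2 * 339.2 / 361.5 = 1422.67

1422.67 Hz


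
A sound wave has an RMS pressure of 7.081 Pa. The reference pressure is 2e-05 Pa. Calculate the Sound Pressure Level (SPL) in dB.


Given values:
  p = 7.081 Pa
  p_ref = 2e-05 Pa
Formula: SPL = 20 * log10(p / p_ref)
Compute ratio: p / p_ref = 7.081 / 2e-05 = 354050
Compute log10: log10(354050) = 5.549065
Multiply: SPL = 20 * 5.549065 = 110.98

110.98 dB


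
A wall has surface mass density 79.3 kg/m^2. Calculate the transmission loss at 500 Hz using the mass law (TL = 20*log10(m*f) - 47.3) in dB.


Given values:
  m = 79.3 kg/m^2, f = 500 Hz
Formula: TL = 20 * log10(m * f) - 47.3
Compute m * f = 79.3 * 500 = 39650.0
Compute log10(39650.0) = 4.598243
Compute 20 * 4.598243 = 91.9649
TL = 91.9649 - 47.3 = 44.66

44.66 dB


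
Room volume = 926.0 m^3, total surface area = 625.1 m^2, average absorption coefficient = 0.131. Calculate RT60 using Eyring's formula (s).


Given values:
  V = 926.0 m^3, S = 625.1 m^2, alpha = 0.131
Formula: RT60 = 0.161 * V / (-S * ln(1 - alpha))
Compute ln(1 - 0.131) = ln(0.869) = -0.140412
Denominator: -625.1 * -0.140412 = 87.7715
Numerator: 0.161 * 926.0 = 149.086
RT60 = 149.086 / 87.7715 = 1.699

1.699 s


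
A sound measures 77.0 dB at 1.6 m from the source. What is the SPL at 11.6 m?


Given values:
  SPL1 = 77.0 dB, r1 = 1.6 m, r2 = 11.6 m
Formula: SPL2 = SPL1 - 20 * log10(r2 / r1)
Compute ratio: r2 / r1 = 11.6 / 1.6 = 7.25
Compute log10: log10(7.25) = 0.860338
Compute drop: 20 * 0.860338 = 17.2068
SPL2 = 77.0 - 17.2068 = 59.79

59.79 dB


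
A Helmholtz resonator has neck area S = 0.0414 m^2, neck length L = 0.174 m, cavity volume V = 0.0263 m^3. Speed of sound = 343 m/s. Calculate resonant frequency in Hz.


Given values:
  S = 0.0414 m^2, L = 0.174 m, V = 0.0263 m^3, c = 343 m/s
Formula: f = (c / (2*pi)) * sqrt(S / (V * L))
Compute V * L = 0.0263 * 0.174 = 0.0045762
Compute S / (V * L) = 0.0414 / 0.0045762 = 9.0468
Compute sqrt(9.0468) = 3.00779
Compute c / (2*pi) = 343 / 6.283185 = 54.590148
f = 54.590148 * 3.00779 = 164.2

164.2 Hz


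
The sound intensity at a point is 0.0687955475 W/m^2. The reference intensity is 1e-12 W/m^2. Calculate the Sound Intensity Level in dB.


Given values:
  I = 0.0687955475 W/m^2
  I_ref = 1e-12 W/m^2
Formula: SIL = 10 * log10(I / I_ref)
Compute ratio: I / I_ref = 68795547500
Compute log10: log10(68795547500) = 10.83756
Multiply: SIL = 10 * 10.83756 = 108.38

108.38 dB


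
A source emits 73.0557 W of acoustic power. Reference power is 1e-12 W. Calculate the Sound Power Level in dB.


Given values:
  W = 73.0557 W
  W_ref = 1e-12 W
Formula: SWL = 10 * log10(W / W_ref)
Compute ratio: W / W_ref = 73055700000000
Compute log10: log10(73055700000000) = 13.863654
Multiply: SWL = 10 * 13.863654 = 138.64

138.64 dB


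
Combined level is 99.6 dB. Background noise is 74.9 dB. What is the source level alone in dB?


Given values:
  L_total = 99.6 dB, L_bg = 74.9 dB
Formula: L_source = 10 * log10(10^(L_total/10) - 10^(L_bg/10))
Convert to linear:
  10^(99.6/10) = 9120108393.5591
  10^(74.9/10) = 30902954.3251
Difference: 9120108393.5591 - 30902954.3251 = 9089205439.234
L_source = 10 * log10(9089205439.234) = 99.59

99.59 dB
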